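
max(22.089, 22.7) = 22.7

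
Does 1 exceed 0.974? Yes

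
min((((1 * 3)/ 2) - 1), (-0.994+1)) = 0.006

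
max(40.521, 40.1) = 40.521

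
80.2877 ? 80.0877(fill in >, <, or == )>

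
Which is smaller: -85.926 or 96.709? -85.926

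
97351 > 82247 True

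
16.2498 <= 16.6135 True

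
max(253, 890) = 890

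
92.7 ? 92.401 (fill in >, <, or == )>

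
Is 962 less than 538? No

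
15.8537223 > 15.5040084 True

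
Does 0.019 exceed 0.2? No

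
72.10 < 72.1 False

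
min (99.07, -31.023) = -31.023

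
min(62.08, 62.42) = 62.08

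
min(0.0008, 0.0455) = 0.0008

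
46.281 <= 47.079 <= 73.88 True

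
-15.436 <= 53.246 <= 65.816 True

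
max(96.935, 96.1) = 96.935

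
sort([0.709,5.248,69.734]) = [0.709,5.248,69.734]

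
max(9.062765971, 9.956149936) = 9.956149936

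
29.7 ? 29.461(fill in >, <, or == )>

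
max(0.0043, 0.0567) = 0.0567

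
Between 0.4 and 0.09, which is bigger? 0.4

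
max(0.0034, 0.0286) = 0.0286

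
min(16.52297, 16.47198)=16.47198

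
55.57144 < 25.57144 False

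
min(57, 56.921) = 56.921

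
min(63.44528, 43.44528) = 43.44528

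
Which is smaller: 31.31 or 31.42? 31.31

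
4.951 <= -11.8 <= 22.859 False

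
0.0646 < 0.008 False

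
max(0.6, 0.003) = 0.6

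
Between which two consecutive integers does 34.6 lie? 34 and 35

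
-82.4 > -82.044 False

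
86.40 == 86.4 True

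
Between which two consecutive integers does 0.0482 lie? 0 and 1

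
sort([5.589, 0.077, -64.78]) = [-64.78, 0.077, 5.589]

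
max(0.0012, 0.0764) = 0.0764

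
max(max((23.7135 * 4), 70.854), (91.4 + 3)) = 94.854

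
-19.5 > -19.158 False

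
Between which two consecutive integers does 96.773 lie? 96 and 97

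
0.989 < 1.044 True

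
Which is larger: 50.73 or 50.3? 50.73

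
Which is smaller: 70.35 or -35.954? -35.954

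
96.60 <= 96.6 True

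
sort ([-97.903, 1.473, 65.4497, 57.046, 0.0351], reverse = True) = [65.4497, 57.046, 1.473, 0.0351, -97.903]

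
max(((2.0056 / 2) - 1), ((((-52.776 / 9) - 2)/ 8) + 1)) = 0.017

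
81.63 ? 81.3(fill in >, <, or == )>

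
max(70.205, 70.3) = 70.3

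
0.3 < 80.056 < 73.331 False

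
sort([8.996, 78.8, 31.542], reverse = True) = [78.8, 31.542, 8.996]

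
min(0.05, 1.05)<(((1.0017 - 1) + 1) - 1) False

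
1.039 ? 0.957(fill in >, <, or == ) >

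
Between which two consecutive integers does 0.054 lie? 0 and 1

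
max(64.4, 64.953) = 64.953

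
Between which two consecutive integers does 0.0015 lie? 0 and 1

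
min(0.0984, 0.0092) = 0.0092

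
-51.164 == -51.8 False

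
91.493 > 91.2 True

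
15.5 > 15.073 True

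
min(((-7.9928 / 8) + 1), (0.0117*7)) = 0.0009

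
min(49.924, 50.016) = 49.924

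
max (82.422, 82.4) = 82.422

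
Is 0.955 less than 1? Yes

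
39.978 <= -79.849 False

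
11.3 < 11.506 True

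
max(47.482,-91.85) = 47.482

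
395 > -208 True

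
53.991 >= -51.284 True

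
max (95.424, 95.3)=95.424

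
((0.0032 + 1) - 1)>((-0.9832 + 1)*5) False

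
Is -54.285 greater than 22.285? No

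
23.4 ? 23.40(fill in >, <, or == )==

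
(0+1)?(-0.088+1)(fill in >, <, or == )>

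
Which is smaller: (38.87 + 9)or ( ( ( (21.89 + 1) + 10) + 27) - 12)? (38.87 + 9)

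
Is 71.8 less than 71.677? No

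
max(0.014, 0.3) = 0.3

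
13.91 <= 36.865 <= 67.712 True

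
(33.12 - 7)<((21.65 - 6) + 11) True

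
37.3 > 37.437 False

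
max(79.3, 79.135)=79.3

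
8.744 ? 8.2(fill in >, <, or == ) >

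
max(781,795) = 795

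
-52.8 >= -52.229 False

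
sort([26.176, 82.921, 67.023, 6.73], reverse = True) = [82.921, 67.023, 26.176, 6.73]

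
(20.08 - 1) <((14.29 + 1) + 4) True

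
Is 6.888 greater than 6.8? Yes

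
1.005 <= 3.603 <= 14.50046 True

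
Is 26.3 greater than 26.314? No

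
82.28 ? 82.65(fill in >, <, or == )<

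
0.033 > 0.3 False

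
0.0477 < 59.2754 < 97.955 True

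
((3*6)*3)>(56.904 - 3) True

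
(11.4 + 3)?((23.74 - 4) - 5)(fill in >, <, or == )<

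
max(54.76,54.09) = 54.76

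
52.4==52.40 True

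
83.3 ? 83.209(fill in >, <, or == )>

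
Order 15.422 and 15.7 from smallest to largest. 15.422, 15.7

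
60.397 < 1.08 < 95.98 False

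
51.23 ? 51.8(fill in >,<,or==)<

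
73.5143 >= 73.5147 False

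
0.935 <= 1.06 True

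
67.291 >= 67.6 False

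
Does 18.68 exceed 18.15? Yes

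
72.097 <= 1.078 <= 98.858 False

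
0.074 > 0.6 False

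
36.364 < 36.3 False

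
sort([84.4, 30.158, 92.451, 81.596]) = [30.158, 81.596, 84.4, 92.451]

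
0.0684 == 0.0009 False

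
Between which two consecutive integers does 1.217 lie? 1 and 2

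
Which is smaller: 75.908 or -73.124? -73.124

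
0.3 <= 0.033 False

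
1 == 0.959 False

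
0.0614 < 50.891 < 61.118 True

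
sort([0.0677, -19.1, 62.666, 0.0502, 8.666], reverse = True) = [62.666, 8.666, 0.0677, 0.0502, -19.1]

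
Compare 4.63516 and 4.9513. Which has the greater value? 4.9513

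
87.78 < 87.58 False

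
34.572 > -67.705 True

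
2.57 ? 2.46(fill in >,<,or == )>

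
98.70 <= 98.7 True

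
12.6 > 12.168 True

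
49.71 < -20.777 False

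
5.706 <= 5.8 True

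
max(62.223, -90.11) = 62.223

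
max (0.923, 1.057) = 1.057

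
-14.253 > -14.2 False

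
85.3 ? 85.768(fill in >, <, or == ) <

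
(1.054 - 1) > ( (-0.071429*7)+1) False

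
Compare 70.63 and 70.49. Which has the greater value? 70.63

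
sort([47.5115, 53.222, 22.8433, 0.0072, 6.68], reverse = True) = [53.222, 47.5115, 22.8433, 6.68, 0.0072]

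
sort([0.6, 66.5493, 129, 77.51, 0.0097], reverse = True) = [129, 77.51, 66.5493, 0.6, 0.0097]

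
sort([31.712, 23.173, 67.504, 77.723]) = [23.173, 31.712, 67.504, 77.723]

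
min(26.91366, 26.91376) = 26.91366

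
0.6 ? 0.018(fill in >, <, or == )>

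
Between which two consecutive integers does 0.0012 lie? 0 and 1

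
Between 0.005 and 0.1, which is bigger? 0.1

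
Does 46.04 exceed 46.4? No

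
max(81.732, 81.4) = 81.732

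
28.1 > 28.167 False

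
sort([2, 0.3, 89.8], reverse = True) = [89.8, 2, 0.3]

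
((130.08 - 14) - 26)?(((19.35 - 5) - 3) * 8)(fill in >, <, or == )<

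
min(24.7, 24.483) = 24.483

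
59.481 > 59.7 False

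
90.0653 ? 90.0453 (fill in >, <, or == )>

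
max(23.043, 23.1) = 23.1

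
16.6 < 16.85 True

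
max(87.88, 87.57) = 87.88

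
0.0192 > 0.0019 True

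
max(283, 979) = 979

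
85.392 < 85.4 True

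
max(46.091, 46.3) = 46.3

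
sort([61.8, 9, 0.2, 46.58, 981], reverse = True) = [981, 61.8, 46.58, 9, 0.2]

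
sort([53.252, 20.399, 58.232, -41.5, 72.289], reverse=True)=[72.289, 58.232, 53.252, 20.399, -41.5]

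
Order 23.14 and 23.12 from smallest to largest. 23.12, 23.14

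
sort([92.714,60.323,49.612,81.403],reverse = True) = [92.714,81.403,60.323,49.612]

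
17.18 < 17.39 True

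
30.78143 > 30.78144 False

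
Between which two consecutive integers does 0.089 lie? 0 and 1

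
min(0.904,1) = 0.904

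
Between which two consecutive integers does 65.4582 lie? 65 and 66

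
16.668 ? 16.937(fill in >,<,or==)<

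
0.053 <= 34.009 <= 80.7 True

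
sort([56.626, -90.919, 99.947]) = [-90.919, 56.626, 99.947]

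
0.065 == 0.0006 False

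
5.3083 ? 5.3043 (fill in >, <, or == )>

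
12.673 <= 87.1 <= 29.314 False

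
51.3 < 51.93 True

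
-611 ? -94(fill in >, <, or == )<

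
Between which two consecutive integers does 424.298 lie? 424 and 425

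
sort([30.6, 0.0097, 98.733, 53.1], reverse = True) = [98.733, 53.1, 30.6, 0.0097]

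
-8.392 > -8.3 False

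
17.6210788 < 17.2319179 False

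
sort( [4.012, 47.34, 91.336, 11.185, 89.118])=[4.012, 11.185, 47.34, 89.118, 91.336]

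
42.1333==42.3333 False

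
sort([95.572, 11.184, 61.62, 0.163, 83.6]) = [0.163, 11.184, 61.62, 83.6, 95.572]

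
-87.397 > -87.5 True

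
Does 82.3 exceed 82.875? No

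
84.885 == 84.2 False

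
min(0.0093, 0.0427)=0.0093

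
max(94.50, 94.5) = 94.5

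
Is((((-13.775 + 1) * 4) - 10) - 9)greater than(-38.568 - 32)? Yes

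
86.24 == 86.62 False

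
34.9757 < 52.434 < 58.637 True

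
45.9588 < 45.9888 True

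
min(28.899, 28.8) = 28.8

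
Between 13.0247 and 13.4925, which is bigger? 13.4925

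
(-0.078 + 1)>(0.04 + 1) False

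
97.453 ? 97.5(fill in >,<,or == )<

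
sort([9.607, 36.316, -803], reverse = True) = [36.316, 9.607, -803]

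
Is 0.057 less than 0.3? Yes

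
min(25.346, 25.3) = 25.3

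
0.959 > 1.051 False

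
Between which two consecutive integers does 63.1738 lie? 63 and 64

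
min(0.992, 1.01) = 0.992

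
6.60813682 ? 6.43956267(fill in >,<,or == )>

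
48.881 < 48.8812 True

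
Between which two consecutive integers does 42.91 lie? 42 and 43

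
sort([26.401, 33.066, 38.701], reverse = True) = [38.701, 33.066, 26.401]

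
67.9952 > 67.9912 True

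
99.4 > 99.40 False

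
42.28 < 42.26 False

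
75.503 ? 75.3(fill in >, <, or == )>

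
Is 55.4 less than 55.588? Yes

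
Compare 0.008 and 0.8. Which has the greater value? 0.8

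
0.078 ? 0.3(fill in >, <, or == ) <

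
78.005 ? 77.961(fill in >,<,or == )>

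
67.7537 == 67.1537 False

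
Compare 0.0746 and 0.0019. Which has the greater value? 0.0746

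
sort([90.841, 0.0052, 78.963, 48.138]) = [0.0052, 48.138, 78.963, 90.841]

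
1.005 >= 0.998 True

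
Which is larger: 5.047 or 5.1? 5.1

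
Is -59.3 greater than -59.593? Yes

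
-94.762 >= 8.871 False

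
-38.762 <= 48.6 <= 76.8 True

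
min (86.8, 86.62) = 86.62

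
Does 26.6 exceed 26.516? Yes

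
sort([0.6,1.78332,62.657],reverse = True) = [62.657,1.78332,0.6]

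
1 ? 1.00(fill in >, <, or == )==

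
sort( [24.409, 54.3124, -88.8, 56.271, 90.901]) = [-88.8, 24.409, 54.3124, 56.271, 90.901]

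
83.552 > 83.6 False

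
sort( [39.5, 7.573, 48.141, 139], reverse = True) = [139, 48.141, 39.5, 7.573]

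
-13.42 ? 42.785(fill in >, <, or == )<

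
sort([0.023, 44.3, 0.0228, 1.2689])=[0.0228, 0.023, 1.2689, 44.3]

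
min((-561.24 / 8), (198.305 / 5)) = -70.155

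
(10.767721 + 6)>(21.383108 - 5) True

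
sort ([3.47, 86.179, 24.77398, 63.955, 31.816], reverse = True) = [86.179, 63.955, 31.816, 24.77398, 3.47]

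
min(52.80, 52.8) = 52.80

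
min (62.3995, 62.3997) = 62.3995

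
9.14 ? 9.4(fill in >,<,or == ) <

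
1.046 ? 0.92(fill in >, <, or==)>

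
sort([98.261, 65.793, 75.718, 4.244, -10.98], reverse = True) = [98.261, 75.718, 65.793, 4.244, -10.98]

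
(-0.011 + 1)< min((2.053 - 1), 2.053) True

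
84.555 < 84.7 True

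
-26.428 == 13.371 False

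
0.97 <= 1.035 True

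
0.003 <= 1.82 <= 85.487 True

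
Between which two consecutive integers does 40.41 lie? 40 and 41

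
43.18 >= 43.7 False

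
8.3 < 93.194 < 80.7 False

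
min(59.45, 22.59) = 22.59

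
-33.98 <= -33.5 True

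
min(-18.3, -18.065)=-18.3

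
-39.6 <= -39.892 False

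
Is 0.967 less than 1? Yes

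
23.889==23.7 False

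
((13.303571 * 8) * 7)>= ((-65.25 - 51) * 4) True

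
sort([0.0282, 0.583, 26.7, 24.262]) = [0.0282, 0.583, 24.262, 26.7]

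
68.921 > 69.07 False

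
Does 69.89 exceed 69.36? Yes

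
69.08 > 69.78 False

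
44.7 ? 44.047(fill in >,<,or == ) >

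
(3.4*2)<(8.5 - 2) False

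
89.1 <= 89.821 True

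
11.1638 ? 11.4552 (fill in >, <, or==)<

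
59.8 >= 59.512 True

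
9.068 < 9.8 True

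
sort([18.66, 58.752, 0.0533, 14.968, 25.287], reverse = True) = [58.752, 25.287, 18.66, 14.968, 0.0533]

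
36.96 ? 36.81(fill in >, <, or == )>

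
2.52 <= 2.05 False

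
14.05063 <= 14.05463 True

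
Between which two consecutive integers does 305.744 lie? 305 and 306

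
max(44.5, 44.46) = 44.5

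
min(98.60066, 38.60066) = 38.60066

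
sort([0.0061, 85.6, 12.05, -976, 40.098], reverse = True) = [85.6, 40.098, 12.05, 0.0061, -976]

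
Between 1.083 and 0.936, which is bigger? 1.083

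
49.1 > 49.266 False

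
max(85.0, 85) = 85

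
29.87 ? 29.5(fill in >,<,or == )>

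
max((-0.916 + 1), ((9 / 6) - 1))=0.5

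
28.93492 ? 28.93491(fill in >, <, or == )>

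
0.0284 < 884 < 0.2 False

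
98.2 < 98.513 True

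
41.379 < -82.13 False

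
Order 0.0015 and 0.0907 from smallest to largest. 0.0015,0.0907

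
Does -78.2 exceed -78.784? Yes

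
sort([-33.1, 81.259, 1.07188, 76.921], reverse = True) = [81.259, 76.921, 1.07188, -33.1]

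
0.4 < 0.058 False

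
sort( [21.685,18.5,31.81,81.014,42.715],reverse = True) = [81.014,42.715,31.81,21.685,18.5]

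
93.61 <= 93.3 False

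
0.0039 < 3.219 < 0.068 False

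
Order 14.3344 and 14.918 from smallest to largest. 14.3344, 14.918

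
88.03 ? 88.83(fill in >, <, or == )<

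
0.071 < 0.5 True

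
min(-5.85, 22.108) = -5.85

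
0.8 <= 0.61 False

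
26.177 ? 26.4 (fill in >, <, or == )<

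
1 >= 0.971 True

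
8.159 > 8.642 False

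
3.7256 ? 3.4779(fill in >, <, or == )>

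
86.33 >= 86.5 False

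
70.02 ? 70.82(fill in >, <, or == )<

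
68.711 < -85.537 False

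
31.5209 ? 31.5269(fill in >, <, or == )<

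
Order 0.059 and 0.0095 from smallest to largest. 0.0095, 0.059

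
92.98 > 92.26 True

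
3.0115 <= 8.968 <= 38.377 True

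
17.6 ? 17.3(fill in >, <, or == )>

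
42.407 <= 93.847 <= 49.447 False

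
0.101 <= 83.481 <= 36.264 False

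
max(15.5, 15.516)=15.516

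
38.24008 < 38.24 False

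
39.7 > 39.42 True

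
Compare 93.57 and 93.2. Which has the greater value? 93.57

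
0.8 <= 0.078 False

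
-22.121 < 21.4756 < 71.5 True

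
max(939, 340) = 939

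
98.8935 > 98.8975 False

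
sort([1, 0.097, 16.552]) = [0.097, 1, 16.552]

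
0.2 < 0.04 False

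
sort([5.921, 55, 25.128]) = [5.921, 25.128, 55]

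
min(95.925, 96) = 95.925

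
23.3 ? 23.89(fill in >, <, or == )<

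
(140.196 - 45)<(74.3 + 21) True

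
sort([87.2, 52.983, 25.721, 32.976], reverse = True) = [87.2, 52.983, 32.976, 25.721]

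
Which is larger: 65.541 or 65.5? 65.541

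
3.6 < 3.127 False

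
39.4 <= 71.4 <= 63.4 False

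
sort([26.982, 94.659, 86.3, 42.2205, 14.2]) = [14.2, 26.982, 42.2205, 86.3, 94.659]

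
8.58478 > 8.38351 True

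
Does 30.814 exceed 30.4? Yes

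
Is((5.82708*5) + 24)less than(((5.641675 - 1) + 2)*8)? No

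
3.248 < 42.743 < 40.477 False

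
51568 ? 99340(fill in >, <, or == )<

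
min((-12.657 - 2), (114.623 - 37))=-14.657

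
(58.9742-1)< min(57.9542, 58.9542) False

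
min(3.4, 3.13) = 3.13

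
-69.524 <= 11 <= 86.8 True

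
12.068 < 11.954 False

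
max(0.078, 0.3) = 0.3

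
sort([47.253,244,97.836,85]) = [47.253,85,97.836,244]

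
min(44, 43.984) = 43.984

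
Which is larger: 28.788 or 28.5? 28.788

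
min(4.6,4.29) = 4.29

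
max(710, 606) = 710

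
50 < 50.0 False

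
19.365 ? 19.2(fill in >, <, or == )>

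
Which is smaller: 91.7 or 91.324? 91.324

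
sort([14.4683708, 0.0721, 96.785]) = [0.0721, 14.4683708, 96.785]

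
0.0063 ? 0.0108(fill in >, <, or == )<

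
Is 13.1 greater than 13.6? No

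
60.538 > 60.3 True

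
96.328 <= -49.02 False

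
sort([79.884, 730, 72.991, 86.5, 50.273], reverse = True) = [730, 86.5, 79.884, 72.991, 50.273]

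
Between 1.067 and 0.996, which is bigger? 1.067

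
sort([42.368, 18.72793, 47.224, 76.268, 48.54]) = [18.72793, 42.368, 47.224, 48.54, 76.268]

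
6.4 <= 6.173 False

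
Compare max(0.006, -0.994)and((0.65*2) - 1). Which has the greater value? ((0.65*2) - 1)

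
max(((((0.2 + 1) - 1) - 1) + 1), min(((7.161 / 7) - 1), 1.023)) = 0.2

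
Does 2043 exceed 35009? No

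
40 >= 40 True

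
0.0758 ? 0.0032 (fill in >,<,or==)>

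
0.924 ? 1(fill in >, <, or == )<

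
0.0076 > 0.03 False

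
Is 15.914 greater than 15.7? Yes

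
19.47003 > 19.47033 False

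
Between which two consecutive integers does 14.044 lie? 14 and 15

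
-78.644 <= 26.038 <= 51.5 True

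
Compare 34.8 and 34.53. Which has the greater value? 34.8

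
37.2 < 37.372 True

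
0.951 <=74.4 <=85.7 True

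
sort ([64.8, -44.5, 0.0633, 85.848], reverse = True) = [85.848, 64.8, 0.0633, -44.5]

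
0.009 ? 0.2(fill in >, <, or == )<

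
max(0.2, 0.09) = 0.2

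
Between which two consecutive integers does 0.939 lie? 0 and 1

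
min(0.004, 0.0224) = 0.004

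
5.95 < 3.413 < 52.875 False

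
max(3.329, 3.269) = 3.329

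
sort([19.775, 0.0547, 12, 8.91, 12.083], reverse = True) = [19.775, 12.083, 12, 8.91, 0.0547]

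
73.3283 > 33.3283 True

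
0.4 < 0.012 False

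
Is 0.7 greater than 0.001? Yes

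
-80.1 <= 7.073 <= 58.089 True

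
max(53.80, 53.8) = 53.8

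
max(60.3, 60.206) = 60.3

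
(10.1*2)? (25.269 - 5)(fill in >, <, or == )<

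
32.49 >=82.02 False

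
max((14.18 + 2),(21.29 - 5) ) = 16.29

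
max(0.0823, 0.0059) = 0.0823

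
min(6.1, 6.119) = 6.1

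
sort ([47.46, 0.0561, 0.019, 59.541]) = [0.019, 0.0561, 47.46, 59.541]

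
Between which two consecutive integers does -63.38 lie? -64 and -63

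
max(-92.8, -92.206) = -92.206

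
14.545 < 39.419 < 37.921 False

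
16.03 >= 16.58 False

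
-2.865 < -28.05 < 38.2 False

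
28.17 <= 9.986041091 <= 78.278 False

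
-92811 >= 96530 False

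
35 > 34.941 True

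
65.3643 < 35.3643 False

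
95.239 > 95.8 False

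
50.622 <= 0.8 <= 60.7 False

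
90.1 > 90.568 False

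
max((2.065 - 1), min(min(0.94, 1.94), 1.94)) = 1.065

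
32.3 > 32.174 True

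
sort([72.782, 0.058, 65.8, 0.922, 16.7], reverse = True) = [72.782, 65.8, 16.7, 0.922, 0.058]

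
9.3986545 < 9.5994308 True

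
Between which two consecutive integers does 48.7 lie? 48 and 49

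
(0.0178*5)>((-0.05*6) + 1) False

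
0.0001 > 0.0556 False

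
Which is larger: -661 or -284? -284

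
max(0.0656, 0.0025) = 0.0656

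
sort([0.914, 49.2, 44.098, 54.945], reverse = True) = [54.945, 49.2, 44.098, 0.914]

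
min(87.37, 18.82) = 18.82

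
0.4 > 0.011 True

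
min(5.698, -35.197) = -35.197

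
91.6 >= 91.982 False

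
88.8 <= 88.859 True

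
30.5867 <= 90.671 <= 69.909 False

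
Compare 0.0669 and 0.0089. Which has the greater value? 0.0669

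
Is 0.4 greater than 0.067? Yes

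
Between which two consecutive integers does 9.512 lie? 9 and 10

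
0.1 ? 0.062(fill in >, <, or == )>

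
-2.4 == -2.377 False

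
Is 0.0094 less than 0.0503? Yes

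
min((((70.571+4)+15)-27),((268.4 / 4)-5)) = 62.1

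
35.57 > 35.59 False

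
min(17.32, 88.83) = 17.32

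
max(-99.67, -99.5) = -99.5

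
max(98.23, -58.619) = 98.23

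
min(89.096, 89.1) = 89.096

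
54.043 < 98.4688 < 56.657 False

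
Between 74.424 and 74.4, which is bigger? 74.424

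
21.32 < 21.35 True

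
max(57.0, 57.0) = 57.0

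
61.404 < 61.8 True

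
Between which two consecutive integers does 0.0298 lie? 0 and 1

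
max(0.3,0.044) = 0.3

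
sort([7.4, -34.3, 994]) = [-34.3, 7.4, 994]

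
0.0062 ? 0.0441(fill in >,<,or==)<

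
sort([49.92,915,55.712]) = [49.92,55.712,915]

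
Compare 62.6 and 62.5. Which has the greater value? 62.6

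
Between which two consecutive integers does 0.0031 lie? 0 and 1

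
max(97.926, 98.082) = 98.082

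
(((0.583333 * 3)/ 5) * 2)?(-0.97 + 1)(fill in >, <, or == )>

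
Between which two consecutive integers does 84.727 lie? 84 and 85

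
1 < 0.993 False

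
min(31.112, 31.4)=31.112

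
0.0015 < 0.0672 True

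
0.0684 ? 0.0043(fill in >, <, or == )>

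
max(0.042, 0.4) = 0.4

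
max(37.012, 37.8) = 37.8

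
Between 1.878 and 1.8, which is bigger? 1.878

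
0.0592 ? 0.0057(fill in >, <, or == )>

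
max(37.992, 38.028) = 38.028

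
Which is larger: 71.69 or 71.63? 71.69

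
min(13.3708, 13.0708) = 13.0708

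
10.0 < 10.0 False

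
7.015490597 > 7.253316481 False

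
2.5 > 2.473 True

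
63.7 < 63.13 False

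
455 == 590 False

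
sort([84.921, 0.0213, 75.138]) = [0.0213, 75.138, 84.921]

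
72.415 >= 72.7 False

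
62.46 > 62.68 False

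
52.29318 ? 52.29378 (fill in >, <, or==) <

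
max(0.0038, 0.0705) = 0.0705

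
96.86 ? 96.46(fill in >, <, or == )>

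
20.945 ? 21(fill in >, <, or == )<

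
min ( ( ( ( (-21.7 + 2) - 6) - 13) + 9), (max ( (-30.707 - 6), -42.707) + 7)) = -29.707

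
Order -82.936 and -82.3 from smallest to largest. -82.936, -82.3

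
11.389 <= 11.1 False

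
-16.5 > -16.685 True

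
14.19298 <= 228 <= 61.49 False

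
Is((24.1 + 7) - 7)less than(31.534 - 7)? Yes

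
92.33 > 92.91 False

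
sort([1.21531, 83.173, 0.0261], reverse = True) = [83.173, 1.21531, 0.0261]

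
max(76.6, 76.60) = 76.60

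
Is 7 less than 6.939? No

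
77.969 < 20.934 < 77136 False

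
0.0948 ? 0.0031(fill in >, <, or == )>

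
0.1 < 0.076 False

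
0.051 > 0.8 False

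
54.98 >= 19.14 True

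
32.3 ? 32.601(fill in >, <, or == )<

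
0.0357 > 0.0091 True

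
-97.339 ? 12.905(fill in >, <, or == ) <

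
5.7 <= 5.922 True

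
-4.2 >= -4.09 False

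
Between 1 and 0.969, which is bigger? 1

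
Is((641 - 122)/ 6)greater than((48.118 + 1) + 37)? Yes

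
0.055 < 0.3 True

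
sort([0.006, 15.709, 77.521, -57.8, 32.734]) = [-57.8, 0.006, 15.709, 32.734, 77.521]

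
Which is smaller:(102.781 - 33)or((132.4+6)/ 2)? ((132.4+6)/ 2)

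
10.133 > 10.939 False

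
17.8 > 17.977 False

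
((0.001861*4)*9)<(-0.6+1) True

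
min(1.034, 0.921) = 0.921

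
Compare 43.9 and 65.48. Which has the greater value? 65.48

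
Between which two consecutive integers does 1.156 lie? 1 and 2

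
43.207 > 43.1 True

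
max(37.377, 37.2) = 37.377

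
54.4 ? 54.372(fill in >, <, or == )>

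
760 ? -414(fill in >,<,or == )>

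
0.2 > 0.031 True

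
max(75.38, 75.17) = 75.38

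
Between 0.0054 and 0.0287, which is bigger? 0.0287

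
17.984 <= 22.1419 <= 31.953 True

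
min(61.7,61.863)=61.7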